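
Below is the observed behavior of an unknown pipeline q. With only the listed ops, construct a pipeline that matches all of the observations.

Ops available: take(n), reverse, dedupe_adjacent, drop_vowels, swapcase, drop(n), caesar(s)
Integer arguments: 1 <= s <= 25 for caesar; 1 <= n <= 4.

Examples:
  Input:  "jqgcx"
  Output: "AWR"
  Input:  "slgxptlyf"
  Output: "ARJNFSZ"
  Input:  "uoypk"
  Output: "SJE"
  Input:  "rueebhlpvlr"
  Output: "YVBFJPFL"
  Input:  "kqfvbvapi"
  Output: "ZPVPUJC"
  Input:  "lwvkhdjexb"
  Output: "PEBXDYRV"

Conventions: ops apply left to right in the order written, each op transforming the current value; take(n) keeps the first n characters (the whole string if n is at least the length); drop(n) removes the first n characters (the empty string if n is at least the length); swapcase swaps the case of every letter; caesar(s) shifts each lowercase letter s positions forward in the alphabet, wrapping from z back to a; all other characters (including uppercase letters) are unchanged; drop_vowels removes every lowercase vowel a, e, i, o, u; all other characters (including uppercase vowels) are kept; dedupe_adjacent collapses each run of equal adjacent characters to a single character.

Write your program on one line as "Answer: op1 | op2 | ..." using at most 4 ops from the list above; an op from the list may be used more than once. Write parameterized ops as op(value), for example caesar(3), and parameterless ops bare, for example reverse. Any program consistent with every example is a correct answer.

caesar(20) | swapcase | drop(2) | dedupe_adjacent

Check, running the answer program on each example:
  "jqgcx" -> "dkawr" -> "DKAWR" -> "AWR" -> "AWR"
  "slgxptlyf" -> "mfarjnfsz" -> "MFARJNFSZ" -> "ARJNFSZ" -> "ARJNFSZ"
  "uoypk" -> "oisje" -> "OISJE" -> "SJE" -> "SJE"
  "rueebhlpvlr" -> "loyyvbfjpfl" -> "LOYYVBFJPFL" -> "YYVBFJPFL" -> "YVBFJPFL"
  "kqfvbvapi" -> "ekzpvpujc" -> "EKZPVPUJC" -> "ZPVPUJC" -> "ZPVPUJC"
  "lwvkhdjexb" -> "fqpebxdyrv" -> "FQPEBXDYRV" -> "PEBXDYRV" -> "PEBXDYRV"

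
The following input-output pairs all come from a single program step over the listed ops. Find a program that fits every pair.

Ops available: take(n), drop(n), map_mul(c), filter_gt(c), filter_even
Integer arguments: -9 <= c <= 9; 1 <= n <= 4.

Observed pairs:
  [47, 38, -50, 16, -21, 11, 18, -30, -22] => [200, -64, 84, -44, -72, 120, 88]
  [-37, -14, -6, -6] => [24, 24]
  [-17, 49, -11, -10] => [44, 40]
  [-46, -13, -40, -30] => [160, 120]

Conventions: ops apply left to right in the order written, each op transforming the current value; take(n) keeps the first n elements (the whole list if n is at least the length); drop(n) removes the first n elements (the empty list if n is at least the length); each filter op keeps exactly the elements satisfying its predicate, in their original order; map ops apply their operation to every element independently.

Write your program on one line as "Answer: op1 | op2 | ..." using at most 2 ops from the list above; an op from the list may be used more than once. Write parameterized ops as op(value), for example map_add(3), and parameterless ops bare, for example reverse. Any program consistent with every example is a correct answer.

map_mul(-4) | drop(2)

Check, running the answer program on each example:
  [47, 38, -50, 16, -21, 11, 18, -30, -22] -> [-188, -152, 200, -64, 84, -44, -72, 120, 88] -> [200, -64, 84, -44, -72, 120, 88]
  [-37, -14, -6, -6] -> [148, 56, 24, 24] -> [24, 24]
  [-17, 49, -11, -10] -> [68, -196, 44, 40] -> [44, 40]
  [-46, -13, -40, -30] -> [184, 52, 160, 120] -> [160, 120]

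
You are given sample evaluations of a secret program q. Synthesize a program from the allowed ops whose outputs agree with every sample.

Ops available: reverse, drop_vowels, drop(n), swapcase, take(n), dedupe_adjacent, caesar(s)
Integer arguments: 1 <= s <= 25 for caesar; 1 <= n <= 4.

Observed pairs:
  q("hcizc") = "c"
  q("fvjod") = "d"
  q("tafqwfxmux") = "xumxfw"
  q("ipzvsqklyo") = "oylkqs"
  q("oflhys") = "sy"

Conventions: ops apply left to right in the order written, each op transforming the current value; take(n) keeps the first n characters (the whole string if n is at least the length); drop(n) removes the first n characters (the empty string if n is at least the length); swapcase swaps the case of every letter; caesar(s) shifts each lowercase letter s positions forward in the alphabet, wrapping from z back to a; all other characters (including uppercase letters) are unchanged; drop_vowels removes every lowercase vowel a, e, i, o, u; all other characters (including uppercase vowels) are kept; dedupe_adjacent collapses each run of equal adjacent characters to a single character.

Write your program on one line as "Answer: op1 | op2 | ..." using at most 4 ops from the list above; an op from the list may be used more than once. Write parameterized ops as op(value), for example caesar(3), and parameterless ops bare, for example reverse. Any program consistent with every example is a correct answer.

drop(3) | drop(1) | reverse

Check, running the answer program on each example:
  "hcizc" -> "zc" -> "c" -> "c"
  "fvjod" -> "od" -> "d" -> "d"
  "tafqwfxmux" -> "qwfxmux" -> "wfxmux" -> "xumxfw"
  "ipzvsqklyo" -> "vsqklyo" -> "sqklyo" -> "oylkqs"
  "oflhys" -> "hys" -> "ys" -> "sy"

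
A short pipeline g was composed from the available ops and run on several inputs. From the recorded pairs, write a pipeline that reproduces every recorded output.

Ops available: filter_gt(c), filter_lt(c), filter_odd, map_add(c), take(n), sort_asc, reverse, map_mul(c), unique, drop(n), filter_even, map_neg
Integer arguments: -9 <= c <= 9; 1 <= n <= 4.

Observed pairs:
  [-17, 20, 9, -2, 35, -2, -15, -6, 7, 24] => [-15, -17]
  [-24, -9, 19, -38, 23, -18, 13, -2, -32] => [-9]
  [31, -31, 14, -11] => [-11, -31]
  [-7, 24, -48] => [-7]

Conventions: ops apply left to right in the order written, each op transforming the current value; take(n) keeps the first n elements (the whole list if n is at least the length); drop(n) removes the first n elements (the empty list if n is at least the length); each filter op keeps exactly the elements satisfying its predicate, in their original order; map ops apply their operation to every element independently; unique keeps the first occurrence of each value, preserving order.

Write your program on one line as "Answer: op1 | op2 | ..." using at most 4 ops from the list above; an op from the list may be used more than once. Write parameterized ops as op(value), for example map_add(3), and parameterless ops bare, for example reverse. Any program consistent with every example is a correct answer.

filter_odd | reverse | filter_lt(2)

Check, running the answer program on each example:
  [-17, 20, 9, -2, 35, -2, -15, -6, 7, 24] -> [-17, 9, 35, -15, 7] -> [7, -15, 35, 9, -17] -> [-15, -17]
  [-24, -9, 19, -38, 23, -18, 13, -2, -32] -> [-9, 19, 23, 13] -> [13, 23, 19, -9] -> [-9]
  [31, -31, 14, -11] -> [31, -31, -11] -> [-11, -31, 31] -> [-11, -31]
  [-7, 24, -48] -> [-7] -> [-7] -> [-7]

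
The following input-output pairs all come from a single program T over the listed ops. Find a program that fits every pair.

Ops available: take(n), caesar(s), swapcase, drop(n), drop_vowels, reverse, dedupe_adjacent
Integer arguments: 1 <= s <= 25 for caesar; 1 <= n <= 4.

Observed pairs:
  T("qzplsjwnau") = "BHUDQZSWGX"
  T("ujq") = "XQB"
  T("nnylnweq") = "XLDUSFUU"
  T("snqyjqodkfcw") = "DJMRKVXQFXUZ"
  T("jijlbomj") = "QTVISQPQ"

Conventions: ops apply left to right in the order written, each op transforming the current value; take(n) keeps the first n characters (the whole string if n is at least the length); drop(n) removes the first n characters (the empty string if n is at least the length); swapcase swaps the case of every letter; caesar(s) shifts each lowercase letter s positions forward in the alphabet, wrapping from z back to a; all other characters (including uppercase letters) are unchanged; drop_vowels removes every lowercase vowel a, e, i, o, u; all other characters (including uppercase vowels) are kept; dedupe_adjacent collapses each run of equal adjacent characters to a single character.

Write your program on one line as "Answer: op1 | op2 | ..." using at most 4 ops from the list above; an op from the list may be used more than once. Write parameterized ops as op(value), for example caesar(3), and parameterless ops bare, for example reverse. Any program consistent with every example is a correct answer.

caesar(3) | reverse | caesar(4) | swapcase

Check, running the answer program on each example:
  "qzplsjwnau" -> "tcsovmzqdx" -> "xdqzmvosct" -> "bhudqzswgx" -> "BHUDQZSWGX"
  "ujq" -> "xmt" -> "tmx" -> "xqb" -> "XQB"
  "nnylnweq" -> "qqboqzht" -> "thzqobqq" -> "xldusfuu" -> "XLDUSFUU"
  "snqyjqodkfcw" -> "vqtbmtrgnifz" -> "zfingrtmbtqv" -> "djmrkvxqfxuz" -> "DJMRKVXQFXUZ"
  "jijlbomj" -> "mlmoerpm" -> "mpreomlm" -> "qtvisqpq" -> "QTVISQPQ"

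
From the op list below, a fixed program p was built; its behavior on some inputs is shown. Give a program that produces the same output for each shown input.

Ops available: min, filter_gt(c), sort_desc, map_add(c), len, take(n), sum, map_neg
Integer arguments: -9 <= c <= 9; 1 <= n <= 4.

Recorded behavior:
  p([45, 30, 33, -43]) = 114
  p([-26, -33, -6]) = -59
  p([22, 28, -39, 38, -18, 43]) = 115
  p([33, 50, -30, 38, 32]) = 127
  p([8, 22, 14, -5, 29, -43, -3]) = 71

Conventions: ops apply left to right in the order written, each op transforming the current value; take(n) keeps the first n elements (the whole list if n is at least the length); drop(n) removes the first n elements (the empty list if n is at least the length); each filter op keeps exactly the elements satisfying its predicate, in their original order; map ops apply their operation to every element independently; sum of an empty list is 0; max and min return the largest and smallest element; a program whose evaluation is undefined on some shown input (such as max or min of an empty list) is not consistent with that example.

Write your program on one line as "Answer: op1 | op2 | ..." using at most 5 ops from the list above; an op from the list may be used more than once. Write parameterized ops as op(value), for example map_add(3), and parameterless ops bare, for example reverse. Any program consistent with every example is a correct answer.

map_add(2) | sort_desc | take(3) | sum

Check, running the answer program on each example:
  [45, 30, 33, -43] -> [47, 32, 35, -41] -> [47, 35, 32, -41] -> [47, 35, 32] -> 114
  [-26, -33, -6] -> [-24, -31, -4] -> [-4, -24, -31] -> [-4, -24, -31] -> -59
  [22, 28, -39, 38, -18, 43] -> [24, 30, -37, 40, -16, 45] -> [45, 40, 30, 24, -16, -37] -> [45, 40, 30] -> 115
  [33, 50, -30, 38, 32] -> [35, 52, -28, 40, 34] -> [52, 40, 35, 34, -28] -> [52, 40, 35] -> 127
  [8, 22, 14, -5, 29, -43, -3] -> [10, 24, 16, -3, 31, -41, -1] -> [31, 24, 16, 10, -1, -3, -41] -> [31, 24, 16] -> 71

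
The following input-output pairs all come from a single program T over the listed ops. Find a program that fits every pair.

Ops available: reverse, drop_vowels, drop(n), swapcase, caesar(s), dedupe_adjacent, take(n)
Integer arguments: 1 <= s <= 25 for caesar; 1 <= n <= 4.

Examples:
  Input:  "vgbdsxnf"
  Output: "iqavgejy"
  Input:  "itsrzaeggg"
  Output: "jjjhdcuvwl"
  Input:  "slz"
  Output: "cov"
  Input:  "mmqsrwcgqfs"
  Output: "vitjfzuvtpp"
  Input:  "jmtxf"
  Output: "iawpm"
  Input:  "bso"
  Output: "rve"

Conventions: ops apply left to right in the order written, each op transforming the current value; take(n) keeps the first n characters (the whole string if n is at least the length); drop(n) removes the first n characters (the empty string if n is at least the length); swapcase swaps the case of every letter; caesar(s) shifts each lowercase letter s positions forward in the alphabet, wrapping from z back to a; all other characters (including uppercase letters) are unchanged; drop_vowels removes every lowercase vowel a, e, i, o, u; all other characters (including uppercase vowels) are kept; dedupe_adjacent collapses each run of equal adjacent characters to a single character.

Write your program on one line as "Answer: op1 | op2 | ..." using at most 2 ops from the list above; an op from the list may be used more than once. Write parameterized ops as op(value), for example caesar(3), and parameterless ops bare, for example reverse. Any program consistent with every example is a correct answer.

reverse | caesar(3)

Check, running the answer program on each example:
  "vgbdsxnf" -> "fnxsdbgv" -> "iqavgejy"
  "itsrzaeggg" -> "gggeazrsti" -> "jjjhdcuvwl"
  "slz" -> "zls" -> "cov"
  "mmqsrwcgqfs" -> "sfqgcwrsqmm" -> "vitjfzuvtpp"
  "jmtxf" -> "fxtmj" -> "iawpm"
  "bso" -> "osb" -> "rve"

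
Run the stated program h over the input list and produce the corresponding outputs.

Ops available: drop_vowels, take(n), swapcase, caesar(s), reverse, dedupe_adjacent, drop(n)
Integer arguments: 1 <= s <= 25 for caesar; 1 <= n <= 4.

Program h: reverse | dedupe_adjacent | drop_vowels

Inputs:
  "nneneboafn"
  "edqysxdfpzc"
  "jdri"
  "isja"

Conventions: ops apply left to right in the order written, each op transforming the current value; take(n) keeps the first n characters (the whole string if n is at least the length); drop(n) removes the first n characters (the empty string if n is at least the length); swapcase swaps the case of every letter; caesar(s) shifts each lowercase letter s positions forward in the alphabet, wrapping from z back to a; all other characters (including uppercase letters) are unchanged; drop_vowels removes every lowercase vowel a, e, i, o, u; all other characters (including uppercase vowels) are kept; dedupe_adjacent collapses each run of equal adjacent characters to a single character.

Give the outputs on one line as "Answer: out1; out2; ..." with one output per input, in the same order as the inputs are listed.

Execution, op by op:
  "nneneboafn" -> "nfaobenenn" -> "nfaobenen" -> "nfbnn"
  "edqysxdfpzc" -> "czpfdxsyqde" -> "czpfdxsyqde" -> "czpfdxsyqd"
  "jdri" -> "irdj" -> "irdj" -> "rdj"
  "isja" -> "ajsi" -> "ajsi" -> "js"

"nfbnn"; "czpfdxsyqd"; "rdj"; "js"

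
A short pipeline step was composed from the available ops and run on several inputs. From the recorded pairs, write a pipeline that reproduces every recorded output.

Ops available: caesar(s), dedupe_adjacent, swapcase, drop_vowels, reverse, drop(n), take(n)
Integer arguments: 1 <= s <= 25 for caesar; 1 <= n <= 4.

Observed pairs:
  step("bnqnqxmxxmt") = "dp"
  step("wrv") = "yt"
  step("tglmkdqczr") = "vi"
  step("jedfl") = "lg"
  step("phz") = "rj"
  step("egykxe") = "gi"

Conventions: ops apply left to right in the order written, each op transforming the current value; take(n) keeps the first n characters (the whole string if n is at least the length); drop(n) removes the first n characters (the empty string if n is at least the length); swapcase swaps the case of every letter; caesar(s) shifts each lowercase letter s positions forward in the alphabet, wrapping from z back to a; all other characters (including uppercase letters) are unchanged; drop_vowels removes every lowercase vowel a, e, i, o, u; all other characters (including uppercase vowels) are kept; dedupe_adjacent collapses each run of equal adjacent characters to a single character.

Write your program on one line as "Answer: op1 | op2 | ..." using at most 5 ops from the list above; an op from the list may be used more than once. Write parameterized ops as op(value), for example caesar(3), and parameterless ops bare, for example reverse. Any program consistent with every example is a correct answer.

take(3) | caesar(9) | caesar(7) | take(2) | caesar(12)

Check, running the answer program on each example:
  "bnqnqxmxxmt" -> "bnq" -> "kwz" -> "rdg" -> "rd" -> "dp"
  "wrv" -> "wrv" -> "fae" -> "mhl" -> "mh" -> "yt"
  "tglmkdqczr" -> "tgl" -> "cpu" -> "jwb" -> "jw" -> "vi"
  "jedfl" -> "jed" -> "snm" -> "zut" -> "zu" -> "lg"
  "phz" -> "phz" -> "yqi" -> "fxp" -> "fx" -> "rj"
  "egykxe" -> "egy" -> "nph" -> "uwo" -> "uw" -> "gi"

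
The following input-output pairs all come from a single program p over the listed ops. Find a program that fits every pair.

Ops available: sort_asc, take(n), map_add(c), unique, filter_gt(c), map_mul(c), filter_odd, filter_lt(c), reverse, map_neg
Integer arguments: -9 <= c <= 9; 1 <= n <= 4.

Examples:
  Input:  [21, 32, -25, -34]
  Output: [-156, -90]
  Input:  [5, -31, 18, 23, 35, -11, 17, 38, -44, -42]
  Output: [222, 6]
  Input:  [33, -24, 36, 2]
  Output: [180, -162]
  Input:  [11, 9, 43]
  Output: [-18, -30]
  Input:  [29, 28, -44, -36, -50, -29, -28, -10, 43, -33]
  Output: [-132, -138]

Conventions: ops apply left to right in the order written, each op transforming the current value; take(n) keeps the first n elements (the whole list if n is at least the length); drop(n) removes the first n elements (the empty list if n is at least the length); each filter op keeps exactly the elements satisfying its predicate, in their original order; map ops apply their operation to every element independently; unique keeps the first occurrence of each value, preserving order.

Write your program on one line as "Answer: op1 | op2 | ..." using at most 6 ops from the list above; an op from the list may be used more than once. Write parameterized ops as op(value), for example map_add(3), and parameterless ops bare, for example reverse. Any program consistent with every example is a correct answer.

take(2) | map_add(-6) | map_mul(6) | reverse | map_neg

Check, running the answer program on each example:
  [21, 32, -25, -34] -> [21, 32] -> [15, 26] -> [90, 156] -> [156, 90] -> [-156, -90]
  [5, -31, 18, 23, 35, -11, 17, 38, -44, -42] -> [5, -31] -> [-1, -37] -> [-6, -222] -> [-222, -6] -> [222, 6]
  [33, -24, 36, 2] -> [33, -24] -> [27, -30] -> [162, -180] -> [-180, 162] -> [180, -162]
  [11, 9, 43] -> [11, 9] -> [5, 3] -> [30, 18] -> [18, 30] -> [-18, -30]
  [29, 28, -44, -36, -50, -29, -28, -10, 43, -33] -> [29, 28] -> [23, 22] -> [138, 132] -> [132, 138] -> [-132, -138]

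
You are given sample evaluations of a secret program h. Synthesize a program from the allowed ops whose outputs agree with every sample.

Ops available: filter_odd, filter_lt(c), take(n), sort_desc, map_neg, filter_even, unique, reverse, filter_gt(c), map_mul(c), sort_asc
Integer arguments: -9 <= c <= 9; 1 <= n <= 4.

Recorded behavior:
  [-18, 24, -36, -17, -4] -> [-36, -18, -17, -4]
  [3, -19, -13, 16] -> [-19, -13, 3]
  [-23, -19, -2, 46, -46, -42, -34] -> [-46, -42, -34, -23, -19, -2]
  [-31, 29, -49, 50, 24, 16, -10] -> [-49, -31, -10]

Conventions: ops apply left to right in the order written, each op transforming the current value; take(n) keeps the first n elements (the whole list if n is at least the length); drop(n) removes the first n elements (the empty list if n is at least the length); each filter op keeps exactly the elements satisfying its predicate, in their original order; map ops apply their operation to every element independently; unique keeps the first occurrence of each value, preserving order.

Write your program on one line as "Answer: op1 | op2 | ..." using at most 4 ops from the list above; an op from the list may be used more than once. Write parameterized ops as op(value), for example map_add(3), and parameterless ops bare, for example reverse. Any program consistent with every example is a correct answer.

sort_desc | filter_lt(5) | sort_asc

Check, running the answer program on each example:
  [-18, 24, -36, -17, -4] -> [24, -4, -17, -18, -36] -> [-4, -17, -18, -36] -> [-36, -18, -17, -4]
  [3, -19, -13, 16] -> [16, 3, -13, -19] -> [3, -13, -19] -> [-19, -13, 3]
  [-23, -19, -2, 46, -46, -42, -34] -> [46, -2, -19, -23, -34, -42, -46] -> [-2, -19, -23, -34, -42, -46] -> [-46, -42, -34, -23, -19, -2]
  [-31, 29, -49, 50, 24, 16, -10] -> [50, 29, 24, 16, -10, -31, -49] -> [-10, -31, -49] -> [-49, -31, -10]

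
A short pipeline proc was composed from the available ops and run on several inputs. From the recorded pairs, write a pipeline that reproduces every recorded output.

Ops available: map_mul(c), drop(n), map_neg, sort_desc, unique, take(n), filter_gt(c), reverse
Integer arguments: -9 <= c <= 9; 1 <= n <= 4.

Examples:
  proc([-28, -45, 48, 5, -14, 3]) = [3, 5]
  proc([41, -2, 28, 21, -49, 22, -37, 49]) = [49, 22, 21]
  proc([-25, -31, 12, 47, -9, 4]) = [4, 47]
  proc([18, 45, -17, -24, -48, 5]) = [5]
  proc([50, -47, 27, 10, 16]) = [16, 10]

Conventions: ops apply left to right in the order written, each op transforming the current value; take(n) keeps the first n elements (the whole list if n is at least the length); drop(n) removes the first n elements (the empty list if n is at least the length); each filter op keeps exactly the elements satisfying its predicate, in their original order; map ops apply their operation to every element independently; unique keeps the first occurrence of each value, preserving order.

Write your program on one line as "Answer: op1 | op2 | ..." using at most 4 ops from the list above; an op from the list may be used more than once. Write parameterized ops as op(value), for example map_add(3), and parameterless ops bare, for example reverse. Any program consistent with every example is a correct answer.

drop(3) | filter_gt(-5) | reverse

Check, running the answer program on each example:
  [-28, -45, 48, 5, -14, 3] -> [5, -14, 3] -> [5, 3] -> [3, 5]
  [41, -2, 28, 21, -49, 22, -37, 49] -> [21, -49, 22, -37, 49] -> [21, 22, 49] -> [49, 22, 21]
  [-25, -31, 12, 47, -9, 4] -> [47, -9, 4] -> [47, 4] -> [4, 47]
  [18, 45, -17, -24, -48, 5] -> [-24, -48, 5] -> [5] -> [5]
  [50, -47, 27, 10, 16] -> [10, 16] -> [10, 16] -> [16, 10]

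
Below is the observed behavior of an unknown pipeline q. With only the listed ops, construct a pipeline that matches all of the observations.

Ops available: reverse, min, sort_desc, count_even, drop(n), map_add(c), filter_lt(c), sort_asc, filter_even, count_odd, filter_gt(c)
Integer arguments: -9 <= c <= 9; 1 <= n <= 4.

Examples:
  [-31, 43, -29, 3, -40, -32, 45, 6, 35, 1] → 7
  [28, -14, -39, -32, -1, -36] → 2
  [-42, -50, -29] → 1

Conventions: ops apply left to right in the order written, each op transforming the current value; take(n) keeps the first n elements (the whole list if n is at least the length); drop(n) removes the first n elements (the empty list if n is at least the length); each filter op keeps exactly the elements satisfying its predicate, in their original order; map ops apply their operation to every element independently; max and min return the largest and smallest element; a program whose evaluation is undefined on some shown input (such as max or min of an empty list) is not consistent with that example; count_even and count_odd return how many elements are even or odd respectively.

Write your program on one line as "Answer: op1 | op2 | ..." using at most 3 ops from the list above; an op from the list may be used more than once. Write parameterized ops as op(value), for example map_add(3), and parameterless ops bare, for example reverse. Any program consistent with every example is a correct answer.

map_add(7) | count_even

Check, running the answer program on each example:
  [-31, 43, -29, 3, -40, -32, 45, 6, 35, 1] -> [-24, 50, -22, 10, -33, -25, 52, 13, 42, 8] -> 7
  [28, -14, -39, -32, -1, -36] -> [35, -7, -32, -25, 6, -29] -> 2
  [-42, -50, -29] -> [-35, -43, -22] -> 1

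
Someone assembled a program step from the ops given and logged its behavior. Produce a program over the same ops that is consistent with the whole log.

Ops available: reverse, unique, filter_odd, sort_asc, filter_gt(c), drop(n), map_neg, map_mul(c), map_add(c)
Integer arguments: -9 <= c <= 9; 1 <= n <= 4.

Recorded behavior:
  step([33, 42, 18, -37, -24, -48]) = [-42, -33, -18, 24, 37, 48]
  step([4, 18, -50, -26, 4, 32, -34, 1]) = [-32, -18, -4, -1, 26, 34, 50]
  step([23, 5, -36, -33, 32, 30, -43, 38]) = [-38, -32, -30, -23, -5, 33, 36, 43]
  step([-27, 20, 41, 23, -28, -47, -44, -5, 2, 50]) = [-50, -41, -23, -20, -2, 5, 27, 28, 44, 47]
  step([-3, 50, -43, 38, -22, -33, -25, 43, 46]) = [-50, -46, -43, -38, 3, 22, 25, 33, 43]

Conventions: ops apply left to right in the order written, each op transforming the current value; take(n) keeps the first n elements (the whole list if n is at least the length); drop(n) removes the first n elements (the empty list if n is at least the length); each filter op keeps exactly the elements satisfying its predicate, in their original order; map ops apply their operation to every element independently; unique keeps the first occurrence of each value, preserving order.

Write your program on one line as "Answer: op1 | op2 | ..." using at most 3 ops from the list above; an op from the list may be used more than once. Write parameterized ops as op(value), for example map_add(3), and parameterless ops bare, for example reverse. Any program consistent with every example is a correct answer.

unique | map_neg | sort_asc

Check, running the answer program on each example:
  [33, 42, 18, -37, -24, -48] -> [33, 42, 18, -37, -24, -48] -> [-33, -42, -18, 37, 24, 48] -> [-42, -33, -18, 24, 37, 48]
  [4, 18, -50, -26, 4, 32, -34, 1] -> [4, 18, -50, -26, 32, -34, 1] -> [-4, -18, 50, 26, -32, 34, -1] -> [-32, -18, -4, -1, 26, 34, 50]
  [23, 5, -36, -33, 32, 30, -43, 38] -> [23, 5, -36, -33, 32, 30, -43, 38] -> [-23, -5, 36, 33, -32, -30, 43, -38] -> [-38, -32, -30, -23, -5, 33, 36, 43]
  [-27, 20, 41, 23, -28, -47, -44, -5, 2, 50] -> [-27, 20, 41, 23, -28, -47, -44, -5, 2, 50] -> [27, -20, -41, -23, 28, 47, 44, 5, -2, -50] -> [-50, -41, -23, -20, -2, 5, 27, 28, 44, 47]
  [-3, 50, -43, 38, -22, -33, -25, 43, 46] -> [-3, 50, -43, 38, -22, -33, -25, 43, 46] -> [3, -50, 43, -38, 22, 33, 25, -43, -46] -> [-50, -46, -43, -38, 3, 22, 25, 33, 43]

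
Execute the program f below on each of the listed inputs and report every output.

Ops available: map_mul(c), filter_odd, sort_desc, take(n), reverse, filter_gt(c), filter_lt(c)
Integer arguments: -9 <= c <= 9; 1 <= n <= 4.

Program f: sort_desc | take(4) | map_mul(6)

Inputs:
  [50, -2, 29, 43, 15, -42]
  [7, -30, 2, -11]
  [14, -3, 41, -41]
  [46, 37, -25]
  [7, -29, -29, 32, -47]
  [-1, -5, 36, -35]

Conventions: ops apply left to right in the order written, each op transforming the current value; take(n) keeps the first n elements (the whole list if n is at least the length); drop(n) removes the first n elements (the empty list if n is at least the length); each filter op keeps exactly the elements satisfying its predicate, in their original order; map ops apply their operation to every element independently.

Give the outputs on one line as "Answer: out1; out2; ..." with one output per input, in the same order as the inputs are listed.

Execution, op by op:
  [50, -2, 29, 43, 15, -42] -> [50, 43, 29, 15, -2, -42] -> [50, 43, 29, 15] -> [300, 258, 174, 90]
  [7, -30, 2, -11] -> [7, 2, -11, -30] -> [7, 2, -11, -30] -> [42, 12, -66, -180]
  [14, -3, 41, -41] -> [41, 14, -3, -41] -> [41, 14, -3, -41] -> [246, 84, -18, -246]
  [46, 37, -25] -> [46, 37, -25] -> [46, 37, -25] -> [276, 222, -150]
  [7, -29, -29, 32, -47] -> [32, 7, -29, -29, -47] -> [32, 7, -29, -29] -> [192, 42, -174, -174]
  [-1, -5, 36, -35] -> [36, -1, -5, -35] -> [36, -1, -5, -35] -> [216, -6, -30, -210]

[300, 258, 174, 90]; [42, 12, -66, -180]; [246, 84, -18, -246]; [276, 222, -150]; [192, 42, -174, -174]; [216, -6, -30, -210]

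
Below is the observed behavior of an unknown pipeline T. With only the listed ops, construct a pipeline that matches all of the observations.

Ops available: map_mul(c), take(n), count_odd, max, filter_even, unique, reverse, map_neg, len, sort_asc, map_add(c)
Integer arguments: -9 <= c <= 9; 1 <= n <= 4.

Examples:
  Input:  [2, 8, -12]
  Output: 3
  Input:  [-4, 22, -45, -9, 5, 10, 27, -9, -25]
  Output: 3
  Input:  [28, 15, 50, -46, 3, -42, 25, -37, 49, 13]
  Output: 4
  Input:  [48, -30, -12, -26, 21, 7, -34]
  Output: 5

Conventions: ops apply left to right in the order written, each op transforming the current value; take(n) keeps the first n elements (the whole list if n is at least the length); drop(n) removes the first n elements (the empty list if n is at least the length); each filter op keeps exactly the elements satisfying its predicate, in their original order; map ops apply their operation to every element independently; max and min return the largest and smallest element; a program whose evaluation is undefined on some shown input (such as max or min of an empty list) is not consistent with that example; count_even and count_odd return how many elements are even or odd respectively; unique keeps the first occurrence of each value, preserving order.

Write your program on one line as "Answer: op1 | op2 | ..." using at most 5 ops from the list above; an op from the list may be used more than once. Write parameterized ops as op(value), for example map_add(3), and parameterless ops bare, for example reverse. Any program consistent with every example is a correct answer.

filter_even | sort_asc | reverse | len

Check, running the answer program on each example:
  [2, 8, -12] -> [2, 8, -12] -> [-12, 2, 8] -> [8, 2, -12] -> 3
  [-4, 22, -45, -9, 5, 10, 27, -9, -25] -> [-4, 22, 10] -> [-4, 10, 22] -> [22, 10, -4] -> 3
  [28, 15, 50, -46, 3, -42, 25, -37, 49, 13] -> [28, 50, -46, -42] -> [-46, -42, 28, 50] -> [50, 28, -42, -46] -> 4
  [48, -30, -12, -26, 21, 7, -34] -> [48, -30, -12, -26, -34] -> [-34, -30, -26, -12, 48] -> [48, -12, -26, -30, -34] -> 5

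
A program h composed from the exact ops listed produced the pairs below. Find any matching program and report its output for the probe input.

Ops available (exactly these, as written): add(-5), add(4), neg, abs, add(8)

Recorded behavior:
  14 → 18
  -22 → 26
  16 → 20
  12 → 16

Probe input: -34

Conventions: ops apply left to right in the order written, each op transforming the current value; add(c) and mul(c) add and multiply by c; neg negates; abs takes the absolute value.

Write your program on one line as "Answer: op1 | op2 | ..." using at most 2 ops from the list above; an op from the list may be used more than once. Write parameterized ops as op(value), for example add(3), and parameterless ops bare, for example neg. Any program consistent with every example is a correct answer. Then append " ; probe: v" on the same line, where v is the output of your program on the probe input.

abs | add(4) ; probe: 38

Check, running the answer program on each example:
  14 -> 14 -> 18
  -22 -> 22 -> 26
  16 -> 16 -> 20
  12 -> 12 -> 16
  probe: -34 -> 34 -> 38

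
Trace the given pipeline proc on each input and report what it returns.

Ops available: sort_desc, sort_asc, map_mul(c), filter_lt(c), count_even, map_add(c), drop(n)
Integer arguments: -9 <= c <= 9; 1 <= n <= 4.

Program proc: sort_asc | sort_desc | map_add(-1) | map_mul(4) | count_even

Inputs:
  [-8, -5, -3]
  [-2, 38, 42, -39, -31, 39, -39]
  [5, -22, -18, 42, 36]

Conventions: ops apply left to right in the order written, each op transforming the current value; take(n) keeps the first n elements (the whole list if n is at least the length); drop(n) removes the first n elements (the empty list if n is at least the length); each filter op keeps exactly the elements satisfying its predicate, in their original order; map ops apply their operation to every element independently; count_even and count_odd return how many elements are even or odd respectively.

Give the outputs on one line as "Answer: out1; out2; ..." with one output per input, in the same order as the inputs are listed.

Execution, op by op:
  [-8, -5, -3] -> [-8, -5, -3] -> [-3, -5, -8] -> [-4, -6, -9] -> [-16, -24, -36] -> 3
  [-2, 38, 42, -39, -31, 39, -39] -> [-39, -39, -31, -2, 38, 39, 42] -> [42, 39, 38, -2, -31, -39, -39] -> [41, 38, 37, -3, -32, -40, -40] -> [164, 152, 148, -12, -128, -160, -160] -> 7
  [5, -22, -18, 42, 36] -> [-22, -18, 5, 36, 42] -> [42, 36, 5, -18, -22] -> [41, 35, 4, -19, -23] -> [164, 140, 16, -76, -92] -> 5

3; 7; 5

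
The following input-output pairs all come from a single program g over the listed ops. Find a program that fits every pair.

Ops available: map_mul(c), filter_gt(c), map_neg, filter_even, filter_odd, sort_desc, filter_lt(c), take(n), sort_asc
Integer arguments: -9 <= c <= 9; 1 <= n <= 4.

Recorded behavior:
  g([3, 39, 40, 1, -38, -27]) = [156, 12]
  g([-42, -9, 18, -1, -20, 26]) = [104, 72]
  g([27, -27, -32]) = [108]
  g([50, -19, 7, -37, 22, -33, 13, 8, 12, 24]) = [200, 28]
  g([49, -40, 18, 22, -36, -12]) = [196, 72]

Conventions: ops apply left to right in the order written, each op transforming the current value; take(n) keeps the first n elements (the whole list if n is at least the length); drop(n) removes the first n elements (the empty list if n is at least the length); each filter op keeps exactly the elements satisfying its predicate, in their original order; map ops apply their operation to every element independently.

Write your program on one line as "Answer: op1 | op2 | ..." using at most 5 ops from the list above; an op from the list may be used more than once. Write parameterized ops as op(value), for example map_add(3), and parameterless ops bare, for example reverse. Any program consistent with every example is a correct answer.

map_mul(4) | filter_gt(-9) | filter_gt(7) | take(2) | sort_desc

Check, running the answer program on each example:
  [3, 39, 40, 1, -38, -27] -> [12, 156, 160, 4, -152, -108] -> [12, 156, 160, 4] -> [12, 156, 160] -> [12, 156] -> [156, 12]
  [-42, -9, 18, -1, -20, 26] -> [-168, -36, 72, -4, -80, 104] -> [72, -4, 104] -> [72, 104] -> [72, 104] -> [104, 72]
  [27, -27, -32] -> [108, -108, -128] -> [108] -> [108] -> [108] -> [108]
  [50, -19, 7, -37, 22, -33, 13, 8, 12, 24] -> [200, -76, 28, -148, 88, -132, 52, 32, 48, 96] -> [200, 28, 88, 52, 32, 48, 96] -> [200, 28, 88, 52, 32, 48, 96] -> [200, 28] -> [200, 28]
  [49, -40, 18, 22, -36, -12] -> [196, -160, 72, 88, -144, -48] -> [196, 72, 88] -> [196, 72, 88] -> [196, 72] -> [196, 72]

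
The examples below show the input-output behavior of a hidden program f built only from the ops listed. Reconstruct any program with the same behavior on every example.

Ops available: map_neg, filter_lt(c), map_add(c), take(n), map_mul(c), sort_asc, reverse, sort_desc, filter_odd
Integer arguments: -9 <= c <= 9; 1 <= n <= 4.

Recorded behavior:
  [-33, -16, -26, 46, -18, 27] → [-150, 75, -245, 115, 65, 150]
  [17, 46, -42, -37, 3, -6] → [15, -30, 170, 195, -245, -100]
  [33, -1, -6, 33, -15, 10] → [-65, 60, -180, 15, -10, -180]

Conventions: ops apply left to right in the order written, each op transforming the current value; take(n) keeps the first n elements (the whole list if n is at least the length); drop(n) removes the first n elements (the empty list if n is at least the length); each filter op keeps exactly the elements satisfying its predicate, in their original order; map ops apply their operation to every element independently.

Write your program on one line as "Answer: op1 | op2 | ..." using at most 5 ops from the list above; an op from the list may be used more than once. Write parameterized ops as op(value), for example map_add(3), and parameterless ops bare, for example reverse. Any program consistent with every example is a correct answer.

map_add(3) | map_neg | map_mul(-5) | map_neg | reverse

Check, running the answer program on each example:
  [-33, -16, -26, 46, -18, 27] -> [-30, -13, -23, 49, -15, 30] -> [30, 13, 23, -49, 15, -30] -> [-150, -65, -115, 245, -75, 150] -> [150, 65, 115, -245, 75, -150] -> [-150, 75, -245, 115, 65, 150]
  [17, 46, -42, -37, 3, -6] -> [20, 49, -39, -34, 6, -3] -> [-20, -49, 39, 34, -6, 3] -> [100, 245, -195, -170, 30, -15] -> [-100, -245, 195, 170, -30, 15] -> [15, -30, 170, 195, -245, -100]
  [33, -1, -6, 33, -15, 10] -> [36, 2, -3, 36, -12, 13] -> [-36, -2, 3, -36, 12, -13] -> [180, 10, -15, 180, -60, 65] -> [-180, -10, 15, -180, 60, -65] -> [-65, 60, -180, 15, -10, -180]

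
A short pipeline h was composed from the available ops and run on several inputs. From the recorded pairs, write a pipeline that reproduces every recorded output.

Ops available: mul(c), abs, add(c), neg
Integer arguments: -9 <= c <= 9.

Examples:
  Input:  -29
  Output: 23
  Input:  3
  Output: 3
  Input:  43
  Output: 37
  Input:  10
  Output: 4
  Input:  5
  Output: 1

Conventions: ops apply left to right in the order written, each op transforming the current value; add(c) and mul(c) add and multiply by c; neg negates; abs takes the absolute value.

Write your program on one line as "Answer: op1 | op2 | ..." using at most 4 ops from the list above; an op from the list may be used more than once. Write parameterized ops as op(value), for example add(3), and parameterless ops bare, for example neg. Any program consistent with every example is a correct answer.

abs | add(-6) | abs

Check, running the answer program on each example:
  -29 -> 29 -> 23 -> 23
  3 -> 3 -> -3 -> 3
  43 -> 43 -> 37 -> 37
  10 -> 10 -> 4 -> 4
  5 -> 5 -> -1 -> 1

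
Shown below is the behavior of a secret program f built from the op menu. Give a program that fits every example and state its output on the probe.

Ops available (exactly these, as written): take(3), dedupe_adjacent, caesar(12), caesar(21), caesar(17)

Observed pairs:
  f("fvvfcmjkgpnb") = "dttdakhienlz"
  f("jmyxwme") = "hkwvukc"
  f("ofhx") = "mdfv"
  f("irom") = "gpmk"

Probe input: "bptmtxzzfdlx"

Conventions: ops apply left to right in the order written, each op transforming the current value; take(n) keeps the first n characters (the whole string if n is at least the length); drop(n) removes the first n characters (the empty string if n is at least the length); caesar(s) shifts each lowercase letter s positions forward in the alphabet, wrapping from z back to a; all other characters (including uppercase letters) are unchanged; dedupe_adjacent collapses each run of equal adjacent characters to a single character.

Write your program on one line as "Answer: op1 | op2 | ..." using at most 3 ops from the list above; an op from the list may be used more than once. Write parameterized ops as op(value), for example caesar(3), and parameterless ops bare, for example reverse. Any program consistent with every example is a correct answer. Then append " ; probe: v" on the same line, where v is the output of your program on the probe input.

caesar(12) | caesar(12) ; probe: "znrkrvxxdbjv"

Check, running the answer program on each example:
  "fvvfcmjkgpnb" -> "rhhroyvwsbzn" -> "dttdakhienlz"
  "jmyxwme" -> "vykjiyq" -> "hkwvukc"
  "ofhx" -> "artj" -> "mdfv"
  "irom" -> "uday" -> "gpmk"
  probe: "bptmtxzzfdlx" -> "nbfyfjllrpxj" -> "znrkrvxxdbjv"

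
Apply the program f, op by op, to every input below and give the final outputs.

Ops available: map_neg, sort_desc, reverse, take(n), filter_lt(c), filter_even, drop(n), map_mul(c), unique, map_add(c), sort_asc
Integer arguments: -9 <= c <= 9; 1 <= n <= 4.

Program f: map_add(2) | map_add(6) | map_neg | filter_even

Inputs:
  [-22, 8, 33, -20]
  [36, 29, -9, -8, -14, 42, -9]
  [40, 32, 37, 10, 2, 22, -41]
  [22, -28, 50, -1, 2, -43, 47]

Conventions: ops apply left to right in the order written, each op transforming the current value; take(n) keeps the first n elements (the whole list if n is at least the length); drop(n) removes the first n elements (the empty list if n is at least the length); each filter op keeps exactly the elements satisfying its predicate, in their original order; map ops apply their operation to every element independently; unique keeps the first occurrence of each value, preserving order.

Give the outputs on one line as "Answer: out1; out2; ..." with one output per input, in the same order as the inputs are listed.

[14, -16, 12]; [-44, 0, 6, -50]; [-48, -40, -18, -10, -30]; [-30, 20, -58, -10]

Execution, op by op:
  [-22, 8, 33, -20] -> [-20, 10, 35, -18] -> [-14, 16, 41, -12] -> [14, -16, -41, 12] -> [14, -16, 12]
  [36, 29, -9, -8, -14, 42, -9] -> [38, 31, -7, -6, -12, 44, -7] -> [44, 37, -1, 0, -6, 50, -1] -> [-44, -37, 1, 0, 6, -50, 1] -> [-44, 0, 6, -50]
  [40, 32, 37, 10, 2, 22, -41] -> [42, 34, 39, 12, 4, 24, -39] -> [48, 40, 45, 18, 10, 30, -33] -> [-48, -40, -45, -18, -10, -30, 33] -> [-48, -40, -18, -10, -30]
  [22, -28, 50, -1, 2, -43, 47] -> [24, -26, 52, 1, 4, -41, 49] -> [30, -20, 58, 7, 10, -35, 55] -> [-30, 20, -58, -7, -10, 35, -55] -> [-30, 20, -58, -10]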